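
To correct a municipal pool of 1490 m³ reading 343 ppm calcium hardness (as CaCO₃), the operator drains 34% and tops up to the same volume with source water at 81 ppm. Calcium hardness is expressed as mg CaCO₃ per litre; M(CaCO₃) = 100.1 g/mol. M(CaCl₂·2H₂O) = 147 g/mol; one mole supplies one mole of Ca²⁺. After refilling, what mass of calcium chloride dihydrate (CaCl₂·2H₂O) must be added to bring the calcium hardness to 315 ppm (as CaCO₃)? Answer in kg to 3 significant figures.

134 kg

Volume: 1490 m³ = 1,490,000 L.
After draining 34% and refilling: 343 × 0.66 + 81 × 0.34 = 253.92 ppm.
Deficit to target: 315 − 253.92 = 61.08 mg/L.
As CaCO₃: 61.08 mg/L × 1,490,000 L = 91,010 g; ÷ 100.1 = 909.2 mol Ca²⁺.
Mass: 909.2 × 147 = 133,600 g.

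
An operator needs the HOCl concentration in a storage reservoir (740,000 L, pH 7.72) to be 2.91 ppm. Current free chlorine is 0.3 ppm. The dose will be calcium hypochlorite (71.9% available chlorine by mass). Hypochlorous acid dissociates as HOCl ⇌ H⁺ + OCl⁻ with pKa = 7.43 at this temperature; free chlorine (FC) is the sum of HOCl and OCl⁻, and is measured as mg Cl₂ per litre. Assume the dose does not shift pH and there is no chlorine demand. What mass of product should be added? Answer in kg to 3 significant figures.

[OCl⁻]/[HOCl] = 10^(pH − pKa) = 10^(7.72 − 7.43) = 1.95; fraction as HOCl = 1/(1 + 1.95) = 0.339.
Free chlorine required for 2.91 ppm HOCl: 2.91 / 0.339 = 8.584 ppm.
FC to add: 8.584 − 0.3 = 8.284 mg/L as Cl₂.
Cl₂ equivalent: 8.284 mg/L × 740,000 L = 6130 g.
Product at 71.9% available Cl: 6130 / 0.719 = 8526 g.

8.53 kg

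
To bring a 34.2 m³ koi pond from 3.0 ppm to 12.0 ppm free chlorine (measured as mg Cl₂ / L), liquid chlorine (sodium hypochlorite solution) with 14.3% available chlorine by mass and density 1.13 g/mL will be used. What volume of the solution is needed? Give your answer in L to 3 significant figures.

1.90 L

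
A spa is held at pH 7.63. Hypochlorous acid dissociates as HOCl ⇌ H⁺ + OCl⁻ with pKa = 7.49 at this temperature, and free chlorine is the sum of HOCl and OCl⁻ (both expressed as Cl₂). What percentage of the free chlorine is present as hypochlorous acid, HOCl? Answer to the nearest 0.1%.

[OCl⁻]/[HOCl] = 10^(pH − pKa) = 10^(7.63 − 7.49) = 10^0.14 = 1.38.
Fraction as HOCl = 1 / (1 + 1.38) = 0.4201.

42.0%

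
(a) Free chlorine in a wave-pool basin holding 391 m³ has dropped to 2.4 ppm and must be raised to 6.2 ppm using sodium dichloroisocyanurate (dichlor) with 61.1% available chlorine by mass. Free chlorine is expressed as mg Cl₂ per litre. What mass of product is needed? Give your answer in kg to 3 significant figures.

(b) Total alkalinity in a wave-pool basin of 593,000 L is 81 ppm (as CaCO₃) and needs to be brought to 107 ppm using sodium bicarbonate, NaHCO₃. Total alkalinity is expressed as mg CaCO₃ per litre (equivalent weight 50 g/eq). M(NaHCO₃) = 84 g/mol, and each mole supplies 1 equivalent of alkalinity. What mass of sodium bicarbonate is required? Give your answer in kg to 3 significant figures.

(a) 2.43 kg; (b) 25.9 kg

(a) Volume: 391 m³ = 391,000 L.
(a) Chlorine deficit: 6.2 − 2.4 = 3.8 ppm = 3.8 mg/L as Cl₂.
(a) Cl₂ equivalent needed: 3.8 mg/L × 391,000 L = 1,486,000 mg = 1486 g.
(a) Product at 61.1% available chlorine: 1486 / 0.611 = 2432 g.

(b) Alkalinity to add: (107 − 81) = 26 mg/L as CaCO₃ × 593,000 L = 15,420 g as CaCO₃.
(b) Equivalents: 15,420 g ÷ 50 g/eq = 308.4 eq.
(b) NaHCO₃ supplies 1 eq per mole → 308.4 mol.
(b) Mass: 308.4 mol × 84 g/mol = 25,900 g.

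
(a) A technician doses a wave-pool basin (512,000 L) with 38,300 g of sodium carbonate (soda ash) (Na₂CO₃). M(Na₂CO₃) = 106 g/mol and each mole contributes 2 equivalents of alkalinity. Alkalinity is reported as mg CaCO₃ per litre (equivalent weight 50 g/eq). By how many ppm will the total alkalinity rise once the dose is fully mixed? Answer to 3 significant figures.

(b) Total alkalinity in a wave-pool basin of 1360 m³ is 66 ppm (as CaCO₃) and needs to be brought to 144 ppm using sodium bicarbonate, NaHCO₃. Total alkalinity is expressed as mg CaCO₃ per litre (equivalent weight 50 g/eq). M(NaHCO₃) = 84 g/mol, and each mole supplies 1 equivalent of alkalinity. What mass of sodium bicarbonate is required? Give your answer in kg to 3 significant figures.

(a) 70.6 ppm; (b) 178 kg

(a) Moles of Na₂CO₃: 38,300 g ÷ 106 g/mol = 361.3 mol → 722.6 eq of alkalinity.
(a) As CaCO₃: 722.6 eq × 50 g/eq = 36,130 g.
(a) Rise: 36,130 g / 512,000 L × 1000 = 70.57 mg/L.

(b) Volume: 1360 m³ = 1,360,000 L.
(b) Alkalinity to add: (144 − 66) = 78 mg/L as CaCO₃ × 1,360,000 L = 106,100 g as CaCO₃.
(b) Equivalents: 106,100 g ÷ 50 g/eq = 2122 eq.
(b) NaHCO₃ supplies 1 eq per mole → 2122 mol.
(b) Mass: 2122 mol × 84 g/mol = 178,200 g.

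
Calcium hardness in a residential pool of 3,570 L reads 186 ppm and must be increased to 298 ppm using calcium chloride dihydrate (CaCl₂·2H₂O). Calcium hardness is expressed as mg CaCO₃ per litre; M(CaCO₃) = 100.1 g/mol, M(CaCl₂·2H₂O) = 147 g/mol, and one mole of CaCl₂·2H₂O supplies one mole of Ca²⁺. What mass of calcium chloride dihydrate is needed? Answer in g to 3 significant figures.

587 g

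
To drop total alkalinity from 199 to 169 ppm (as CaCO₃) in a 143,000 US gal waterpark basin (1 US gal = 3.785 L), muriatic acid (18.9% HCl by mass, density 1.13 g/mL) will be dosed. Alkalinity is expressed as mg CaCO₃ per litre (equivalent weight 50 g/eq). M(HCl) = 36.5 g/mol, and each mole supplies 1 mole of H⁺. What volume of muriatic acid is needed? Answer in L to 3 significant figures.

Volume: 143,000 US gal × 3.785 L/gal = 541,255 L.
Alkalinity to neutralize: (199 − 169) = 30 mg/L as CaCO₃ × 541,255 L = 16,240 g as CaCO₃.
Equivalents of H⁺ required: 16,240 ÷ 50 g/eq = 324.8 eq = 324.8 mol HCl.
Mass of HCl: 324.8 × 36.5 = 11,850 g.
Mass of 18.9% solution: 11,850 / 0.189 = 62,720 g.
Volume: 62,720 g ÷ 1.13 g/mL = 55,500 mL.

55.5 L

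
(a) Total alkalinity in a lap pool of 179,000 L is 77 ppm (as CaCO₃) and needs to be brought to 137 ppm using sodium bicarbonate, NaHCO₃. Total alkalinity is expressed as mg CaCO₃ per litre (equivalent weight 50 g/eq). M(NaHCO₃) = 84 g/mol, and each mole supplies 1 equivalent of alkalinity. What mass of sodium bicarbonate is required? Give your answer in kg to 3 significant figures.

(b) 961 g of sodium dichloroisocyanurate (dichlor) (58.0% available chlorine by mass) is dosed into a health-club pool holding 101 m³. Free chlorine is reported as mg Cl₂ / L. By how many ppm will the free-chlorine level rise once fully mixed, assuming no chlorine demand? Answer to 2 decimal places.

(a) Alkalinity to add: (137 − 77) = 60 mg/L as CaCO₃ × 179,000 L = 10,740 g as CaCO₃.
(a) Equivalents: 10,740 g ÷ 50 g/eq = 214.8 eq.
(a) NaHCO₃ supplies 1 eq per mole → 214.8 mol.
(a) Mass: 214.8 mol × 84 g/mol = 18,040 g.

(b) Volume: 101 m³ = 101,000 L.
(b) Available chlorine delivered: 961 g × 0.58 = 557.4 g as Cl₂.
(b) Concentration rise: 557.4 g / 101,000 L = 5.519 mg/L = 5.52 ppm.

(a) 18.0 kg; (b) 5.52 ppm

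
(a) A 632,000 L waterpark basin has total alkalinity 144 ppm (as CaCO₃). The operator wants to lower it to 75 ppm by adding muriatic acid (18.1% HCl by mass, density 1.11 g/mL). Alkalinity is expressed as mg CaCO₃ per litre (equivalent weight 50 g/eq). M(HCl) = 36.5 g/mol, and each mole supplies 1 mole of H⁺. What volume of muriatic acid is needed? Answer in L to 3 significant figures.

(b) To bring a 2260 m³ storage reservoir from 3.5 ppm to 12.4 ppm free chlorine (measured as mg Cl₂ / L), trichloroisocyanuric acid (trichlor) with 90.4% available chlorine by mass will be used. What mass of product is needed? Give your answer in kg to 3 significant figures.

(a) Alkalinity to neutralize: (144 − 75) = 69 mg/L as CaCO₃ × 632,000 L = 43,610 g as CaCO₃.
(a) Equivalents of H⁺ required: 43,610 ÷ 50 g/eq = 872.2 eq = 872.2 mol HCl.
(a) Mass of HCl: 872.2 × 36.5 = 31,830 g.
(a) Mass of 18.1% solution: 31,830 / 0.181 = 175,900 g.
(a) Volume: 175,900 g ÷ 1.11 g/mL = 158,400 mL.

(b) Volume: 2260 m³ = 2,260,000 L.
(b) Chlorine deficit: 12.4 − 3.5 = 8.9 ppm = 8.9 mg/L as Cl₂.
(b) Cl₂ equivalent needed: 8.9 mg/L × 2,260,000 L = 20,110,000 mg = 20,110 g.
(b) Product at 90.4% available chlorine: 20,110 / 0.904 = 22,250 g.

(a) 158 L; (b) 22.2 kg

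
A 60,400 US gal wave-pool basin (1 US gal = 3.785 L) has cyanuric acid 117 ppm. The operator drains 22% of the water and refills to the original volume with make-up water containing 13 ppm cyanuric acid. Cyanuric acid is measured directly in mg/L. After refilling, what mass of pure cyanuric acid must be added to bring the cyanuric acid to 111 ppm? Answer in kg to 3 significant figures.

3.86 kg

Volume: 60,400 US gal × 3.785 L/gal = 228,614 L.
After draining 22% and refilling: 117 × 0.78 + 13 × 0.22 = 94.12 ppm.
Deficit to target: 111 − 94.12 = 16.88 mg/L.
Mass: 16.88 mg/L × 228,614 L = 3859 g cyanuric acid.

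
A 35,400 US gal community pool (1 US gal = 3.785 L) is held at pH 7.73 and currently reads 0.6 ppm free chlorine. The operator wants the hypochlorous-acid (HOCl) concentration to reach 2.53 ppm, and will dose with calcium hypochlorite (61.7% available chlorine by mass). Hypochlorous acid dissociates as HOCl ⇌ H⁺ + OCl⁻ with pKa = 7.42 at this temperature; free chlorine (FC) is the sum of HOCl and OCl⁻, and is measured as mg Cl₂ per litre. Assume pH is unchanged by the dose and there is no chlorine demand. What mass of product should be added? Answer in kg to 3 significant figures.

1.54 kg

Volume: 35,400 US gal × 3.785 L/gal = 133,989 L.
[OCl⁻]/[HOCl] = 10^(pH − pKa) = 10^(7.73 − 7.42) = 2.042; fraction as HOCl = 1/(1 + 2.042) = 0.3288.
Free chlorine required for 2.53 ppm HOCl: 2.53 / 0.3288 = 7.696 ppm.
FC to add: 7.696 − 0.6 = 7.096 mg/L as Cl₂.
Cl₂ equivalent: 7.096 mg/L × 133,989 L = 950.7 g.
Product at 61.7% available Cl: 950.7 / 0.617 = 1541 g.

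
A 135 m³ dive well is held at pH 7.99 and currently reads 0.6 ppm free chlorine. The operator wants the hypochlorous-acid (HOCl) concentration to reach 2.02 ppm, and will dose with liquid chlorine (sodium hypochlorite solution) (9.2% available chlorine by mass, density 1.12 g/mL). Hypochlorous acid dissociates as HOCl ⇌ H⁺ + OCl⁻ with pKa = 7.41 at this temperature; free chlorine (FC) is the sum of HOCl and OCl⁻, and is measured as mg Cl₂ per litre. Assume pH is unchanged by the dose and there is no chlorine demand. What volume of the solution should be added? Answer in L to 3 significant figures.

11.9 L

Volume: 135 m³ = 135,000 L.
[OCl⁻]/[HOCl] = 10^(pH − pKa) = 10^(7.99 − 7.41) = 3.802; fraction as HOCl = 1/(1 + 3.802) = 0.2083.
Free chlorine required for 2.02 ppm HOCl: 2.02 / 0.2083 = 9.7 ppm.
FC to add: 9.7 − 0.6 = 9.1 mg/L as Cl₂.
Cl₂ equivalent: 9.1 mg/L × 135,000 L = 1228 g.
Product at 9.2% available Cl: 1228 / 0.092 = 13,350 g.
Volume: 13,350 g ÷ 1.12 g/mL = 11,920 mL.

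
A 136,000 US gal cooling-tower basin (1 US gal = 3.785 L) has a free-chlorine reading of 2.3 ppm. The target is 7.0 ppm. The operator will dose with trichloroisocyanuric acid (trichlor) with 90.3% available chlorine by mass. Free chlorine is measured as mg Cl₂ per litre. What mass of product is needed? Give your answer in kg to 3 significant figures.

2.68 kg

Volume: 136,000 US gal × 3.785 L/gal = 514,760 L.
Chlorine deficit: 7.0 − 2.3 = 4.7 ppm = 4.7 mg/L as Cl₂.
Cl₂ equivalent needed: 4.7 mg/L × 514,760 L = 2,419,000 mg = 2419 g.
Product at 90.3% available chlorine: 2419 / 0.903 = 2679 g.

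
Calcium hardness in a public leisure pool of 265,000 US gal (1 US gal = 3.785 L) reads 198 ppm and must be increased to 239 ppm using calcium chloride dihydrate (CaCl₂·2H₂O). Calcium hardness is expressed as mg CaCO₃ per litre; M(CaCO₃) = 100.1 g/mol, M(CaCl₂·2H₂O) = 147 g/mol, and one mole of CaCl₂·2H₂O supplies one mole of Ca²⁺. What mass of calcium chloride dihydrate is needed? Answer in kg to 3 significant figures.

Volume: 265,000 US gal × 3.785 L/gal = 1,003,025 L.
Hardness to add: (239 − 198) = 41 mg/L as CaCO₃ × 1,003,025 L = 41,120 g as CaCO₃.
Moles of Ca²⁺ (1 mol Ca²⁺ ≡ 1 mol CaCO₃): 41,120 / 100.1 g/mol = 410.8 mol.
Mass of CaCl₂·2H₂O: 410.8 × 147 = 60,390 g.

60.4 kg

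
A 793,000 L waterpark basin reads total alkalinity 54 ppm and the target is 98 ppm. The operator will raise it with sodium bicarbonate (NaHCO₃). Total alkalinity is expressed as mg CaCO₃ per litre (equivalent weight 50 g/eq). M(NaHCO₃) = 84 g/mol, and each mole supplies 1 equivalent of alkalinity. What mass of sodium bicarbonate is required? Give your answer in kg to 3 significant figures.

58.6 kg

Alkalinity to add: (98 − 54) = 44 mg/L as CaCO₃ × 793,000 L = 34,890 g as CaCO₃.
Equivalents: 34,890 g ÷ 50 g/eq = 697.8 eq.
NaHCO₃ supplies 1 eq per mole → 697.8 mol.
Mass: 697.8 mol × 84 g/mol = 58,620 g.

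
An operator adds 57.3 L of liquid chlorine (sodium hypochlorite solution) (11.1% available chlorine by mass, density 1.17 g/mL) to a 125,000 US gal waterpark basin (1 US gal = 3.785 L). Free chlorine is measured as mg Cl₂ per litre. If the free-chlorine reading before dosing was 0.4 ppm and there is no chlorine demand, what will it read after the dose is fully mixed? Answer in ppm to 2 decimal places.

Volume: 125,000 US gal × 3.785 L/gal = 473,125 L.
Mass of solution: 57.3 L × 1000 mL/L × 1.17 g/mL = 67,040 g.
Available chlorine delivered: 67,040 g × 0.111 = 7442 g as Cl₂.
Concentration rise: 7442 g / 473,125 L = 15.73 mg/L = 15.73 ppm.
Final FC: 0.4 + 15.73 = 16.13 ppm.

16.13 ppm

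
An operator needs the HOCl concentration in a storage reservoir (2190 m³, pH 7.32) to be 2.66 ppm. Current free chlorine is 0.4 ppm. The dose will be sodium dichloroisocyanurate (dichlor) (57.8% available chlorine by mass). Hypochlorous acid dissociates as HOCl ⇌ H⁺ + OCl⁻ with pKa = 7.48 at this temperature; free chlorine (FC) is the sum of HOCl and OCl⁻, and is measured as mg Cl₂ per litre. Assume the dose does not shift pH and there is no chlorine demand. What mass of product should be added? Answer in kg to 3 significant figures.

15.5 kg

Volume: 2190 m³ = 2,190,000 L.
[OCl⁻]/[HOCl] = 10^(pH − pKa) = 10^(7.32 − 7.48) = 0.6918; fraction as HOCl = 1/(1 + 0.6918) = 0.5911.
Free chlorine required for 2.66 ppm HOCl: 2.66 / 0.5911 = 4.5 ppm.
FC to add: 4.5 − 0.4 = 4.1 mg/L as Cl₂.
Cl₂ equivalent: 4.1 mg/L × 2,190,000 L = 8980 g.
Product at 57.8% available Cl: 8980 / 0.578 = 15,540 g.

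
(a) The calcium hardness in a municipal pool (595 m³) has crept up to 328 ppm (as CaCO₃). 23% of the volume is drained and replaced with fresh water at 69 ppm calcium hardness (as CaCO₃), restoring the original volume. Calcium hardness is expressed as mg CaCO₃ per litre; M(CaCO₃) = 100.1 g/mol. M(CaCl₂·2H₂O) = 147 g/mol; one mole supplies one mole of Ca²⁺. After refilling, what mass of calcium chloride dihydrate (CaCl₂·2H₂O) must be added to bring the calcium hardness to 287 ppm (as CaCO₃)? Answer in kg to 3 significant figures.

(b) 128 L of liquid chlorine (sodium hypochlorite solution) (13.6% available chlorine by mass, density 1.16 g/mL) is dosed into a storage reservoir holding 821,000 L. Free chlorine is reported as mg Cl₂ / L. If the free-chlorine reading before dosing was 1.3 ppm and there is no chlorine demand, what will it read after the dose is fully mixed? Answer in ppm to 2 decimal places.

(a) 16.2 kg; (b) 25.90 ppm

(a) Volume: 595 m³ = 595,000 L.
(a) After draining 23% and refilling: 328 × 0.77 + 69 × 0.23 = 268.43 ppm.
(a) Deficit to target: 287 − 268.43 = 18.57 mg/L.
(a) As CaCO₃: 18.57 mg/L × 595,000 L = 11,050 g; ÷ 100.1 = 110.4 mol Ca²⁺.
(a) Mass: 110.4 × 147 = 16,230 g.

(b) Mass of solution: 128 L × 1000 mL/L × 1.16 g/mL = 148,500 g.
(b) Available chlorine delivered: 148,500 g × 0.136 = 20,190 g as Cl₂.
(b) Concentration rise: 20,190 g / 821,000 L = 24.6 mg/L = 24.60 ppm.
(b) Final FC: 1.3 + 24.60 = 25.90 ppm.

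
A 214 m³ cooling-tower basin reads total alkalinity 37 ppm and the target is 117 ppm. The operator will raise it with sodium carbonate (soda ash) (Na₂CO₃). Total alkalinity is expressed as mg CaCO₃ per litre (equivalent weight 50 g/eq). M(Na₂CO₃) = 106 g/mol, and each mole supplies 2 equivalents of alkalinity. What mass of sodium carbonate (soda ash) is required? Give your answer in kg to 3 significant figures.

Volume: 214 m³ = 214,000 L.
Alkalinity to add: (117 − 37) = 80 mg/L as CaCO₃ × 214,000 L = 17,120 g as CaCO₃.
Equivalents: 17,120 g ÷ 50 g/eq = 342.4 eq.
Each mole of Na₂CO₃ supplies 2 eq, so 342.4 / 2 = 171.2 mol.
Mass: 171.2 mol × 106 g/mol = 18,150 g.

18.1 kg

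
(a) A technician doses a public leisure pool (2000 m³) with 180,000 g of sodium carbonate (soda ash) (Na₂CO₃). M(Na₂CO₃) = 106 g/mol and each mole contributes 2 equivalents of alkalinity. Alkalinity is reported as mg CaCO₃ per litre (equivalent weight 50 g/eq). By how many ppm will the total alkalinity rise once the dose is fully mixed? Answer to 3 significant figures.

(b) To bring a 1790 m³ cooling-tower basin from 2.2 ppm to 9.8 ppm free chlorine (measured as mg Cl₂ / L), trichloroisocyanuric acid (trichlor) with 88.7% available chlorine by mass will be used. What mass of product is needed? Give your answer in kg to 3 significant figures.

(a) 84.9 ppm; (b) 15.3 kg

(a) Volume: 2000 m³ = 2,000,000 L.
(a) Moles of Na₂CO₃: 180,000 g ÷ 106 g/mol = 1698 mol → 3396 eq of alkalinity.
(a) As CaCO₃: 3396 eq × 50 g/eq = 169,800 g.
(a) Rise: 169,800 g / 2,000,000 L × 1000 = 84.91 mg/L.

(b) Volume: 1790 m³ = 1,790,000 L.
(b) Chlorine deficit: 9.8 − 2.2 = 7.6 ppm = 7.6 mg/L as Cl₂.
(b) Cl₂ equivalent needed: 7.6 mg/L × 1,790,000 L = 13,600,000 mg = 13,600 g.
(b) Product at 88.7% available chlorine: 13,600 / 0.887 = 15,340 g.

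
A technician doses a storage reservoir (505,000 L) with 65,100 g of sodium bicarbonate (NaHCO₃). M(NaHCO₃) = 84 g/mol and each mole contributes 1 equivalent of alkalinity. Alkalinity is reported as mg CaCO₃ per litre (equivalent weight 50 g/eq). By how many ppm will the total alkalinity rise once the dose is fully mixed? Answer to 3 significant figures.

76.7 ppm

Moles of NaHCO₃: 65,100 g ÷ 84 g/mol = 775 mol → 775 eq of alkalinity.
As CaCO₃: 775 eq × 50 g/eq = 38,750 g.
Rise: 38,750 g / 505,000 L × 1000 = 76.73 mg/L.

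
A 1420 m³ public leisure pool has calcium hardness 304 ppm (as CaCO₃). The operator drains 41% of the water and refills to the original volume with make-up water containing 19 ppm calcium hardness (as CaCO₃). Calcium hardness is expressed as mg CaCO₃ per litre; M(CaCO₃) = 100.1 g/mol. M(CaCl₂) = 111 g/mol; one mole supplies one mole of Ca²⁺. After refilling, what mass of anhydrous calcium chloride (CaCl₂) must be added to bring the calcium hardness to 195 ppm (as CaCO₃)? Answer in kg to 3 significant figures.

Volume: 1420 m³ = 1,420,000 L.
After draining 41% and refilling: 304 × 0.59 + 19 × 0.41 = 187.15 ppm.
Deficit to target: 195 − 187.15 = 7.85 mg/L.
As CaCO₃: 7.85 mg/L × 1,420,000 L = 11,150 g; ÷ 100.1 = 111.4 mol Ca²⁺.
Mass: 111.4 × 111 = 12,360 g.

12.4 kg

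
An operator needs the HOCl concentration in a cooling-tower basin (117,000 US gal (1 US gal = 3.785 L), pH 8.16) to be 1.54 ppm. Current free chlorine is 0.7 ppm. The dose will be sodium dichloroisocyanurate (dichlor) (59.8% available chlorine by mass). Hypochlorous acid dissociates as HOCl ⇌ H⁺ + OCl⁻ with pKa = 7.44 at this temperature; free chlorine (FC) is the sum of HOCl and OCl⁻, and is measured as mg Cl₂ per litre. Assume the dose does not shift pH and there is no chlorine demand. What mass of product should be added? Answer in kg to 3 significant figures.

Volume: 117,000 US gal × 3.785 L/gal = 442,845 L.
[OCl⁻]/[HOCl] = 10^(pH − pKa) = 10^(8.16 − 7.44) = 5.248; fraction as HOCl = 1/(1 + 5.248) = 0.16.
Free chlorine required for 1.54 ppm HOCl: 1.54 / 0.16 = 9.622 ppm.
FC to add: 9.622 − 0.7 = 8.922 mg/L as Cl₂.
Cl₂ equivalent: 8.922 mg/L × 442,845 L = 3951 g.
Product at 59.8% available Cl: 3951 / 0.598 = 6607 g.

6.61 kg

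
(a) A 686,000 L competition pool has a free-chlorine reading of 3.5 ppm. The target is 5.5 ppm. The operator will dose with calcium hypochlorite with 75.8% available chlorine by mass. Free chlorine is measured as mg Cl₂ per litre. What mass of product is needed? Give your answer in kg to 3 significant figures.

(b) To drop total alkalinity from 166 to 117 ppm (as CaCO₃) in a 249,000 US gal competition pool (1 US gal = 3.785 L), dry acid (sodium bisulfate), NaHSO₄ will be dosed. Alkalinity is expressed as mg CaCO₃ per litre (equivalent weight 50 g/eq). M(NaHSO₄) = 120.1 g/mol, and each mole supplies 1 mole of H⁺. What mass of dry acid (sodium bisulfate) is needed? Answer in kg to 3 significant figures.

(a) 1.81 kg; (b) 111 kg

(a) Chlorine deficit: 5.5 − 3.5 = 2 ppm = 2 mg/L as Cl₂.
(a) Cl₂ equivalent needed: 2 mg/L × 686,000 L = 1,372,000 mg = 1372 g.
(a) Product at 75.8% available chlorine: 1372 / 0.758 = 1810 g.

(b) Volume: 249,000 US gal × 3.785 L/gal = 942,465 L.
(b) Alkalinity to neutralize: (166 − 117) = 49 mg/L as CaCO₃ × 942,465 L = 46,180 g as CaCO₃.
(b) Equivalents of H⁺ required: 46,180 ÷ 50 g/eq = 923.6 eq = 923.6 mol NaHSO₄.
(b) Mass of NaHSO₄: 923.6 × 120.1 = 110,900 g.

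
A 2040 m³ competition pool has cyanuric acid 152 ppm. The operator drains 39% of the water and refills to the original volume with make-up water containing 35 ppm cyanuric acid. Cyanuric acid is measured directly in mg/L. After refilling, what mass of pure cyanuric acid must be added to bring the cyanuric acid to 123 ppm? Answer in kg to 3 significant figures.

Volume: 2040 m³ = 2,040,000 L.
After draining 39% and refilling: 152 × 0.61 + 35 × 0.39 = 106.37 ppm.
Deficit to target: 123 − 106.37 = 16.63 mg/L.
Mass: 16.63 mg/L × 2,040,000 L = 33,930 g cyanuric acid.

33.9 kg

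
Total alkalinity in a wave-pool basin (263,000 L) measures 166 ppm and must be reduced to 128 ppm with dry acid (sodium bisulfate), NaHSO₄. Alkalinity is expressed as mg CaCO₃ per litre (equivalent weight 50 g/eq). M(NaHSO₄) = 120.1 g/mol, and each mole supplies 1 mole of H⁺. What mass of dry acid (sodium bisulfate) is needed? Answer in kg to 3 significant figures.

Alkalinity to neutralize: (166 − 128) = 38 mg/L as CaCO₃ × 263,000 L = 9994 g as CaCO₃.
Equivalents of H⁺ required: 9994 ÷ 50 g/eq = 199.9 eq = 199.9 mol NaHSO₄.
Mass of NaHSO₄: 199.9 × 120.1 = 24,010 g.

24.0 kg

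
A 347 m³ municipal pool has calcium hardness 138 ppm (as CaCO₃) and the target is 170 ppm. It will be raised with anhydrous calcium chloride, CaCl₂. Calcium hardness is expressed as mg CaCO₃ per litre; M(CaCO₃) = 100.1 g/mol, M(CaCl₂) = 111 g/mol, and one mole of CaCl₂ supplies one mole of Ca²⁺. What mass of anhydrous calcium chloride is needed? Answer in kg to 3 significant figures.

12.3 kg

Volume: 347 m³ = 347,000 L.
Hardness to add: (170 − 138) = 32 mg/L as CaCO₃ × 347,000 L = 11,100 g as CaCO₃.
Moles of Ca²⁺ (1 mol Ca²⁺ ≡ 1 mol CaCO₃): 11,100 / 100.1 g/mol = 110.9 mol.
Mass of CaCl₂: 110.9 × 111 = 12,310 g.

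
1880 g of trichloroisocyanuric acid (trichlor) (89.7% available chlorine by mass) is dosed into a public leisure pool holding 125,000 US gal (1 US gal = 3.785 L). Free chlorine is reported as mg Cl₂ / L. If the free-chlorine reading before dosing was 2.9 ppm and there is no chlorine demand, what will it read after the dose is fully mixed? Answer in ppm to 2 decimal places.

6.46 ppm

Volume: 125,000 US gal × 3.785 L/gal = 473,125 L.
Available chlorine delivered: 1880 g × 0.897 = 1686 g as Cl₂.
Concentration rise: 1686 g / 473,125 L = 3.564 mg/L = 3.56 ppm.
Final FC: 2.9 + 3.56 = 6.46 ppm.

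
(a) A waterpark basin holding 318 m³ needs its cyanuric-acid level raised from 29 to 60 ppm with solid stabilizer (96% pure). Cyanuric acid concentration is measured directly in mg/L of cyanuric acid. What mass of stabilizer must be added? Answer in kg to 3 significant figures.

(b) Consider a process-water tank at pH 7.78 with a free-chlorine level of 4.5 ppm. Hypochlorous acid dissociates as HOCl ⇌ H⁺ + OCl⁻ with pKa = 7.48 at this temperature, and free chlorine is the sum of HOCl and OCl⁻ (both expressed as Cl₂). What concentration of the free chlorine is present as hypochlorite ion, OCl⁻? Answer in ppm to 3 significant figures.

(a) Volume: 318 m³ = 318,000 L.
(a) CYA to add: (60 − 29) = 31 mg/L × 318,000 L = 9858 g cyanuric acid.
(a) At 96% purity: 9858 / 0.96 = 10,270 g product.

(b) [OCl⁻]/[HOCl] = 10^(pH − pKa) = 10^(7.78 − 7.48) = 10^0.30 = 1.995.
(b) Fraction as HOCl = 1 / (1 + 1.995) = 0.3339.
(b) OCl⁻ = (1 − 0.3339) × 4.5 ppm = 2.998 ppm.

(a) 10.3 kg; (b) 3.00 ppm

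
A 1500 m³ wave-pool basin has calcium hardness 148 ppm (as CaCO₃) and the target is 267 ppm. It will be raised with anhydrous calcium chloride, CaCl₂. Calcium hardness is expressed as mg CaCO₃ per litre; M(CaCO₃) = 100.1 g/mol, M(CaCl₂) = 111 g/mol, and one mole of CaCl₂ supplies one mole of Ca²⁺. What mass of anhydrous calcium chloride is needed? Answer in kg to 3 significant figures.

198 kg

Volume: 1500 m³ = 1,500,000 L.
Hardness to add: (267 − 148) = 119 mg/L as CaCO₃ × 1,500,000 L = 178,500 g as CaCO₃.
Moles of Ca²⁺ (1 mol Ca²⁺ ≡ 1 mol CaCO₃): 178,500 / 100.1 g/mol = 1783 mol.
Mass of CaCl₂: 1783 × 111 = 197,900 g.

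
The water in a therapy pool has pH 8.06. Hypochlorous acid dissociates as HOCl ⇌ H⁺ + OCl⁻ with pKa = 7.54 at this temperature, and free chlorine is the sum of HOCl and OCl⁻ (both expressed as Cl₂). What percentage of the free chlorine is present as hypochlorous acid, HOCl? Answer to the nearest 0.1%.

23.2%

[OCl⁻]/[HOCl] = 10^(pH − pKa) = 10^(8.06 − 7.54) = 10^0.52 = 3.311.
Fraction as HOCl = 1 / (1 + 3.311) = 0.2319.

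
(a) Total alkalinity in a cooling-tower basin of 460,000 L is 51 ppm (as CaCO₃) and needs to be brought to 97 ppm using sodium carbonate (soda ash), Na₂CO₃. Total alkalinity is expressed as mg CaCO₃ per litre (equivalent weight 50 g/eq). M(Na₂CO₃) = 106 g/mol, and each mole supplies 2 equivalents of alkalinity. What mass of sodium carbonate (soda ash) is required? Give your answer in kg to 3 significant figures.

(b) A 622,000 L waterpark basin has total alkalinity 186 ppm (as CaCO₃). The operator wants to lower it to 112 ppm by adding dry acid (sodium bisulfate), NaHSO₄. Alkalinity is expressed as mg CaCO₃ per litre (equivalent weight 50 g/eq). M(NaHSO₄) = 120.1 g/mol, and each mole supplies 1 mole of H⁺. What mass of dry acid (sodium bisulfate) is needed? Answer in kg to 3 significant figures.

(a) Alkalinity to add: (97 − 51) = 46 mg/L as CaCO₃ × 460,000 L = 21,160 g as CaCO₃.
(a) Equivalents: 21,160 g ÷ 50 g/eq = 423.2 eq.
(a) Each mole of Na₂CO₃ supplies 2 eq, so 423.2 / 2 = 211.6 mol.
(a) Mass: 211.6 mol × 106 g/mol = 22,430 g.

(b) Alkalinity to neutralize: (186 − 112) = 74 mg/L as CaCO₃ × 622,000 L = 46,030 g as CaCO₃.
(b) Equivalents of H⁺ required: 46,030 ÷ 50 g/eq = 920.6 eq = 920.6 mol NaHSO₄.
(b) Mass of NaHSO₄: 920.6 × 120.1 = 110,600 g.

(a) 22.4 kg; (b) 111 kg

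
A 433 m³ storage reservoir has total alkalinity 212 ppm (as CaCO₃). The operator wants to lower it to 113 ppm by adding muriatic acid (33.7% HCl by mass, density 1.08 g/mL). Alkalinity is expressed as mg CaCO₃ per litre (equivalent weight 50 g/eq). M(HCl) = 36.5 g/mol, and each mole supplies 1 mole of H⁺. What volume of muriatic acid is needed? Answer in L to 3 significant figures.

Volume: 433 m³ = 433,000 L.
Alkalinity to neutralize: (212 − 113) = 99 mg/L as CaCO₃ × 433,000 L = 42,870 g as CaCO₃.
Equivalents of H⁺ required: 42,870 ÷ 50 g/eq = 857.3 eq = 857.3 mol HCl.
Mass of HCl: 857.3 × 36.5 = 31,290 g.
Mass of 33.7% solution: 31,290 / 0.337 = 92,860 g.
Volume: 92,860 g ÷ 1.08 g/mL = 85,980 mL.

86.0 L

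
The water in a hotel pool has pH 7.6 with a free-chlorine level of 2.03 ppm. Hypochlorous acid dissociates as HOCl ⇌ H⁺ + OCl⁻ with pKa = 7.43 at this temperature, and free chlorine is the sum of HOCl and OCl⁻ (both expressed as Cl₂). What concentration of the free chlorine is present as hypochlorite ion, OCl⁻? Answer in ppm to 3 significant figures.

[OCl⁻]/[HOCl] = 10^(pH − pKa) = 10^(7.6 − 7.43) = 10^0.17 = 1.479.
Fraction as HOCl = 1 / (1 + 1.479) = 0.4034.
OCl⁻ = (1 − 0.4034) × 2.03 ppm = 1.211 ppm.

1.21 ppm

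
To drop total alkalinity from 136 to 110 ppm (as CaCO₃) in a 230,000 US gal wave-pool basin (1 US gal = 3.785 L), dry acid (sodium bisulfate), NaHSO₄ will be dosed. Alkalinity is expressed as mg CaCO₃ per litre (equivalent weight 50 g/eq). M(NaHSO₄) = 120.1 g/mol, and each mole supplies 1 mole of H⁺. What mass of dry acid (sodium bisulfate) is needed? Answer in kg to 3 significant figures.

54.4 kg

Volume: 230,000 US gal × 3.785 L/gal = 870,550 L.
Alkalinity to neutralize: (136 − 110) = 26 mg/L as CaCO₃ × 870,550 L = 22,630 g as CaCO₃.
Equivalents of H⁺ required: 22,630 ÷ 50 g/eq = 452.7 eq = 452.7 mol NaHSO₄.
Mass of NaHSO₄: 452.7 × 120.1 = 54,370 g.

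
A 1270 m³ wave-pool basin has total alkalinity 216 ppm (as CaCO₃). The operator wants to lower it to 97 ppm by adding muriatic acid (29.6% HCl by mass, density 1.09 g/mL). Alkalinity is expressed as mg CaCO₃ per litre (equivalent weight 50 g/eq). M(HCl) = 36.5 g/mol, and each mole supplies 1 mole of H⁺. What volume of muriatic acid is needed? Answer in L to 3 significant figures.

Volume: 1270 m³ = 1,270,000 L.
Alkalinity to neutralize: (216 − 97) = 119 mg/L as CaCO₃ × 1,270,000 L = 151,100 g as CaCO₃.
Equivalents of H⁺ required: 151,100 ÷ 50 g/eq = 3023 eq = 3023 mol HCl.
Mass of HCl: 3023 × 36.5 = 110,300 g.
Mass of 29.6% solution: 110,300 / 0.296 = 372,700 g.
Volume: 372,700 g ÷ 1.09 g/mL = 341,900 mL.

342 L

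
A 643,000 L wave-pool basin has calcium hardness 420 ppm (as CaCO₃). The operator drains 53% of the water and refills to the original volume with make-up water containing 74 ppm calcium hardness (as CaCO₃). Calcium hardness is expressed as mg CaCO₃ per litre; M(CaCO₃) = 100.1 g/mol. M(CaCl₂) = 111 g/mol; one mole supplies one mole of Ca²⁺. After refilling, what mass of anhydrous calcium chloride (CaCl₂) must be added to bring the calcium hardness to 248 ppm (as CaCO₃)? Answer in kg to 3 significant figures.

After draining 53% and refilling: 420 × 0.47 + 74 × 0.53 = 236.62 ppm.
Deficit to target: 248 − 236.62 = 11.38 mg/L.
As CaCO₃: 11.38 mg/L × 643,000 L = 7317 g; ÷ 100.1 = 73.1 mol Ca²⁺.
Mass: 73.1 × 111 = 8114 g.

8.11 kg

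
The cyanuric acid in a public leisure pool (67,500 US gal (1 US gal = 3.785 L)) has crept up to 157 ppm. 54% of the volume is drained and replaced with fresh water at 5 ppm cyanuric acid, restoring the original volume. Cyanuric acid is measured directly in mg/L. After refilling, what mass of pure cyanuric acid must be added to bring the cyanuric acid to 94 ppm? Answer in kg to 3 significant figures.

Volume: 67,500 US gal × 3.785 L/gal = 255,488 L.
After draining 54% and refilling: 157 × 0.46 + 5 × 0.54 = 74.92 ppm.
Deficit to target: 94 − 74.92 = 19.08 mg/L.
Mass: 19.08 mg/L × 255,488 L = 4875 g cyanuric acid.

4.87 kg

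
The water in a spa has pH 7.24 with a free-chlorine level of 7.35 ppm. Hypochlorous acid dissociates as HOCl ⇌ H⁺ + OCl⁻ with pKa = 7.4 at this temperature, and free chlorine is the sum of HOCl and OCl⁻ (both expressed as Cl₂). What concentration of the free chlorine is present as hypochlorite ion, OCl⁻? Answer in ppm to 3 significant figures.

[OCl⁻]/[HOCl] = 10^(pH − pKa) = 10^(7.24 − 7.4) = 10^-0.16 = 0.6918.
Fraction as HOCl = 1 / (1 + 0.6918) = 0.5911.
OCl⁻ = (1 − 0.5911) × 7.35 ppm = 3.006 ppm.

3.01 ppm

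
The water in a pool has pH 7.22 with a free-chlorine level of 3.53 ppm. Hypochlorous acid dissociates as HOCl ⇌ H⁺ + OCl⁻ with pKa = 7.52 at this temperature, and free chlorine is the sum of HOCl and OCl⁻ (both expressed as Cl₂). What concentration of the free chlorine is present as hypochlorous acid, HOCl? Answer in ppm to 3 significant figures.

2.35 ppm

[OCl⁻]/[HOCl] = 10^(pH − pKa) = 10^(7.22 − 7.52) = 10^-0.30 = 0.5012.
Fraction as HOCl = 1 / (1 + 0.5012) = 0.6661.
HOCl = 0.6661 × 3.53 ppm = 2.351 ppm.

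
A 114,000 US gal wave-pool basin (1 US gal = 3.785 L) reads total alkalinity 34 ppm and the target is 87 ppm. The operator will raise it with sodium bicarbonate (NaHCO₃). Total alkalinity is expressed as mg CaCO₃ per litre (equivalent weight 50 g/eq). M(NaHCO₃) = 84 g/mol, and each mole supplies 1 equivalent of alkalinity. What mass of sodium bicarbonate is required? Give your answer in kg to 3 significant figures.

38.4 kg

Volume: 114,000 US gal × 3.785 L/gal = 431,490 L.
Alkalinity to add: (87 − 34) = 53 mg/L as CaCO₃ × 431,490 L = 22,870 g as CaCO₃.
Equivalents: 22,870 g ÷ 50 g/eq = 457.4 eq.
NaHCO₃ supplies 1 eq per mole → 457.4 mol.
Mass: 457.4 mol × 84 g/mol = 38,420 g.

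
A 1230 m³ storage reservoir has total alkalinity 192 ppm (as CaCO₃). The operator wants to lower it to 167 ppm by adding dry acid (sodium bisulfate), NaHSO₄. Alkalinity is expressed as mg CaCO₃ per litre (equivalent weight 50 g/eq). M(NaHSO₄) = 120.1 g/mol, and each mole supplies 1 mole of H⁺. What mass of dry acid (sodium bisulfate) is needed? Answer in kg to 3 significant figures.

Volume: 1230 m³ = 1,230,000 L.
Alkalinity to neutralize: (192 − 167) = 25 mg/L as CaCO₃ × 1,230,000 L = 30,750 g as CaCO₃.
Equivalents of H⁺ required: 30,750 ÷ 50 g/eq = 615 eq = 615 mol NaHSO₄.
Mass of NaHSO₄: 615 × 120.1 = 73,860 g.

73.9 kg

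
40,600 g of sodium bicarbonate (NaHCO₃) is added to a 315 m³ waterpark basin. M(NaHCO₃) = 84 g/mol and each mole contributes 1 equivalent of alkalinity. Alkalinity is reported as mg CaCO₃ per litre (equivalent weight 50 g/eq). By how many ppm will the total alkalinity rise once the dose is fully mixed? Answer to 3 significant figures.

76.7 ppm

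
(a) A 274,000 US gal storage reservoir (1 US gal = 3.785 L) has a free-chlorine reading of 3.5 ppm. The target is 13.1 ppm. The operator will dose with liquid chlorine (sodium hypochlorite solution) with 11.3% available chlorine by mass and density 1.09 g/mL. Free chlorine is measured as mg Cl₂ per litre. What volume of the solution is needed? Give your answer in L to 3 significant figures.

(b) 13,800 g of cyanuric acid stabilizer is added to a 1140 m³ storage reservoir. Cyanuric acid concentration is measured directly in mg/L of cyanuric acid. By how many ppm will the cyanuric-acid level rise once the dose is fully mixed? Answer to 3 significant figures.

(a) 80.8 L; (b) 12.1 ppm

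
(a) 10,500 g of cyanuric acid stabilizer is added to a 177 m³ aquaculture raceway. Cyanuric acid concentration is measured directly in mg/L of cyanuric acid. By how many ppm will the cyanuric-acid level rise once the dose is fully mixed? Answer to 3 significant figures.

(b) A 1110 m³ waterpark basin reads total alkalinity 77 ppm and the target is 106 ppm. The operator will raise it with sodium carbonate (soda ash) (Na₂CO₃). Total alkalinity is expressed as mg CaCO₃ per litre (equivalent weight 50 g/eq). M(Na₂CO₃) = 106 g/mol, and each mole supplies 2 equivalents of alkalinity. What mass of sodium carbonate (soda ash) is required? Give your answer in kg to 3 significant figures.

(a) Volume: 177 m³ = 177,000 L.
(a) Rise: 10,500 g / 177,000 L × 1000 = 59.32 mg/L.

(b) Volume: 1110 m³ = 1,110,000 L.
(b) Alkalinity to add: (106 − 77) = 29 mg/L as CaCO₃ × 1,110,000 L = 32,190 g as CaCO₃.
(b) Equivalents: 32,190 g ÷ 50 g/eq = 643.8 eq.
(b) Each mole of Na₂CO₃ supplies 2 eq, so 643.8 / 2 = 321.9 mol.
(b) Mass: 321.9 mol × 106 g/mol = 34,120 g.

(a) 59.3 ppm; (b) 34.1 kg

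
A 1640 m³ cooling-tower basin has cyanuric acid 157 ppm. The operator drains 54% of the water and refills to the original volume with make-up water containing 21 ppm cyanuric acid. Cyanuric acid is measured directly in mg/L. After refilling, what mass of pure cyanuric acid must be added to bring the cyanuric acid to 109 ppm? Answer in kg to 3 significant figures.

41.7 kg

Volume: 1640 m³ = 1,640,000 L.
After draining 54% and refilling: 157 × 0.46 + 21 × 0.54 = 83.56 ppm.
Deficit to target: 109 − 83.56 = 25.44 mg/L.
Mass: 25.44 mg/L × 1,640,000 L = 41,720 g cyanuric acid.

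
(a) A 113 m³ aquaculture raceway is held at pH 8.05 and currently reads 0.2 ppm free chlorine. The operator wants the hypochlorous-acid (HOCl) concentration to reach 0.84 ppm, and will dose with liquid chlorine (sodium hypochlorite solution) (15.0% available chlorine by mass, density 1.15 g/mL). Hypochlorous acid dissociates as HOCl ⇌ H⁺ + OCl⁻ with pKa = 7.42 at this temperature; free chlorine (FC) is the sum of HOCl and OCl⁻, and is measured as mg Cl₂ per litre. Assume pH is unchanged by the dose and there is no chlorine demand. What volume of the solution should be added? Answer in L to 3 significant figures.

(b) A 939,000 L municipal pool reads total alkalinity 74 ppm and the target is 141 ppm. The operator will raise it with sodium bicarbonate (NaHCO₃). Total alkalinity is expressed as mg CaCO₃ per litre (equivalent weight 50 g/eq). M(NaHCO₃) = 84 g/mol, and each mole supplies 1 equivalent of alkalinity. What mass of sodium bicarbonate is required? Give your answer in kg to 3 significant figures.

(a) Volume: 113 m³ = 113,000 L.
(a) [OCl⁻]/[HOCl] = 10^(pH − pKa) = 10^(8.05 − 7.42) = 4.266; fraction as HOCl = 1/(1 + 4.266) = 0.1899.
(a) Free chlorine required for 0.84 ppm HOCl: 0.84 / 0.1899 = 4.423 ppm.
(a) FC to add: 4.423 − 0.2 = 4.223 mg/L as Cl₂.
(a) Cl₂ equivalent: 4.223 mg/L × 113,000 L = 477.2 g.
(a) Product at 15.0% available Cl: 477.2 / 0.15 = 3182 g.
(a) Volume: 3182 g ÷ 1.15 g/mL = 2767 mL.

(b) Alkalinity to add: (141 − 74) = 67 mg/L as CaCO₃ × 939,000 L = 62,910 g as CaCO₃.
(b) Equivalents: 62,910 g ÷ 50 g/eq = 1258 eq.
(b) NaHCO₃ supplies 1 eq per mole → 1258 mol.
(b) Mass: 1258 mol × 84 g/mol = 105,700 g.

(a) 2.77 L; (b) 106 kg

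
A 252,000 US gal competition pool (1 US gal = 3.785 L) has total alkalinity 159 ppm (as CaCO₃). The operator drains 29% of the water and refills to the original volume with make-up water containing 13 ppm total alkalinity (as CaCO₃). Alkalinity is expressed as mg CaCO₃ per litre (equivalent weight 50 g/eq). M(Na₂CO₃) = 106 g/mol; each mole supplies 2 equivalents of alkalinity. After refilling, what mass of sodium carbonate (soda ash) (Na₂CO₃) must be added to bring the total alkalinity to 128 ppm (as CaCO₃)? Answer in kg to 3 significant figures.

Volume: 252,000 US gal × 3.785 L/gal = 953,820 L.
After draining 29% and refilling: 159 × 0.71 + 13 × 0.29 = 116.66 ppm.
Deficit to target: 128 − 116.66 = 11.34 mg/L.
As CaCO₃: 11.34 mg/L × 953,820 L = 10,820 g; ÷ 50 g/eq ÷ 2 = 108.2 mol Na₂CO₃.
Mass: 108.2 × 106 = 11,470 g.

11.5 kg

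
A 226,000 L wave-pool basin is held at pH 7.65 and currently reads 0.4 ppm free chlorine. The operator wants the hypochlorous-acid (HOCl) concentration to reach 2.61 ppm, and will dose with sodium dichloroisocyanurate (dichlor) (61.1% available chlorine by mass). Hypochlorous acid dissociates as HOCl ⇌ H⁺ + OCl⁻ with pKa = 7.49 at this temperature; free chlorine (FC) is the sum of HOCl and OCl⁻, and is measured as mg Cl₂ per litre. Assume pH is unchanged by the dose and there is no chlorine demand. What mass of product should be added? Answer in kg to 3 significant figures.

2.21 kg

[OCl⁻]/[HOCl] = 10^(pH − pKa) = 10^(7.65 − 7.49) = 1.445; fraction as HOCl = 1/(1 + 1.445) = 0.4089.
Free chlorine required for 2.61 ppm HOCl: 2.61 / 0.4089 = 6.383 ppm.
FC to add: 6.383 − 0.4 = 5.983 mg/L as Cl₂.
Cl₂ equivalent: 5.983 mg/L × 226,000 L = 1352 g.
Product at 61.1% available Cl: 1352 / 0.611 = 2213 g.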